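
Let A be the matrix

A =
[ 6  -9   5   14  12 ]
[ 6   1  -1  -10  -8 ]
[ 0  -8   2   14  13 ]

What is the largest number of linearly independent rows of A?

Row reduce to echelon form.
R2 ← R2 − R1: [0, 10, -6, -24, -20]
R3 ← R3 + (4/5)·R2: [0, 0, -14/5, -26/5, -3]
Echelon form has 3 nonzero rows, so rank(A) = 3.
The rank gives the maximum number of linearly independent rows: 3.

3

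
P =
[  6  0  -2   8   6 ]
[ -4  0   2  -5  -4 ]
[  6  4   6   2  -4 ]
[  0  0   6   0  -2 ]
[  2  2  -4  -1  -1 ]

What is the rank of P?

Row reduce to echelon form.
R2 ← R2 + (2/3)·R1: [0, 0, 2/3, 1/3, 0]
R3 ← R3 − R1: [0, 4, 8, -6, -10]
R5 ← R5 − (1/3)·R1: [0, 2, -10/3, -11/3, -3]
Swap R2 ↔ R3
R5 ← R5 − (1/2)·R2: [0, 0, -22/3, -2/3, 2]
R4 ← R4 − (9)·R3: [0, 0, 0, -3, -2]
R5 ← R5 + (11)·R3: [0, 0, 0, 3, 2]
R5 ← R5 + R4: [0, 0, 0, 0, 0]
Echelon form has 4 nonzero rows, so rank(P) = 4.

4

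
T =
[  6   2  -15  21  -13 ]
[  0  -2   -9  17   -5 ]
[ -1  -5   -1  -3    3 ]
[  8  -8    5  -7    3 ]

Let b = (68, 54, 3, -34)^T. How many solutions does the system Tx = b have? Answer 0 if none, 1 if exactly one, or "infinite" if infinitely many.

Row reduce the augmented matrix [T | b].
R3 ← R3 + (1/6)·R1: [0, -14/3, -7/2, 1/2, 5/6, 43/3]
R4 ← R4 − (4/3)·R1: [0, -32/3, 25, -35, 61/3, -374/3]
R3 ← R3 − (7/3)·R2: [0, 0, 35/2, -235/6, 25/2, -335/3]
R4 ← R4 − (16/3)·R2: [0, 0, 73, -377/3, 47, -1238/3]
R4 ← R4 − (146/35)·R3: [0, 0, 0, 264/7, -36/7, 372/7]
The echelon form has 4 nonzero rows, and every pivot lies in the first 5 columns, so rank(T) = rank([T|b]) = 4.
The system is consistent.
rank = 4 < 5 unknowns, so there are infinitely many solutions.

infinite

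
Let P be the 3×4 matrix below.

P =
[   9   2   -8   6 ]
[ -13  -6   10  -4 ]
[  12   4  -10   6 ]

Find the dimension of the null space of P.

Row reduce to echelon form.
R2 ← R2 + (13/9)·R1: [0, -28/9, -14/9, 14/3]
R3 ← R3 − (4/3)·R1: [0, 4/3, 2/3, -2]
R3 ← R3 + (3/7)·R2: [0, 0, 0, 0]
2 nonzero rows, so rank(P) = 2.
P has 4 columns; by rank–nullity, nullity = 4 − 2 = 2.

2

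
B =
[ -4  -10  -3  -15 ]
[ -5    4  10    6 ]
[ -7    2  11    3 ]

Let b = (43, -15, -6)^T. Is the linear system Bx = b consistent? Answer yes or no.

Row reduce the augmented matrix [B | b].
R2 ← R2 − (5/4)·R1: [0, 33/2, 55/4, 99/4, -275/4]
R3 ← R3 − (7/4)·R1: [0, 39/2, 65/4, 117/4, -325/4]
R3 ← R3 − (13/11)·R2: [0, 0, 0, 0, 0]
The echelon form has 2 nonzero rows, and every pivot lies in the first 4 columns, so rank(B) = rank([B|b]) = 2.
The system is consistent.

yes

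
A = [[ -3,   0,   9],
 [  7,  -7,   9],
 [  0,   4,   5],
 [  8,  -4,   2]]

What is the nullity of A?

Row reduce to echelon form.
R2 ← R2 + (7/3)·R1: [0, -7, 30]
R4 ← R4 + (8/3)·R1: [0, -4, 26]
R3 ← R3 + (4/7)·R2: [0, 0, 155/7]
R4 ← R4 − (4/7)·R2: [0, 0, 62/7]
R4 ← R4 − (2/5)·R3: [0, 0, 0]
3 nonzero rows, so rank(A) = 3.
A has 3 columns; by rank–nullity, nullity = 3 − 3 = 0.

0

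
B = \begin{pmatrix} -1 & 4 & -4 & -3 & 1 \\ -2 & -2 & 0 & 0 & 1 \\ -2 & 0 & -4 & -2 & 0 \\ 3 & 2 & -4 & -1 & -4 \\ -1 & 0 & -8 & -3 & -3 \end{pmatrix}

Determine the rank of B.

Row reduce to echelon form.
R2 ← R2 − (2)·R1: [0, -10, 8, 6, -1]
R3 ← R3 − (2)·R1: [0, -8, 4, 4, -2]
R4 ← R4 + (3)·R1: [0, 14, -16, -10, -1]
R5 ← R5 − R1: [0, -4, -4, 0, -4]
R3 ← R3 − (4/5)·R2: [0, 0, -12/5, -4/5, -6/5]
R4 ← R4 + (7/5)·R2: [0, 0, -24/5, -8/5, -12/5]
R5 ← R5 − (2/5)·R2: [0, 0, -36/5, -12/5, -18/5]
R4 ← R4 − (2)·R3: [0, 0, 0, 0, 0]
R5 ← R5 − (3)·R3: [0, 0, 0, 0, 0]
Echelon form has 3 nonzero rows, so rank(B) = 3.

3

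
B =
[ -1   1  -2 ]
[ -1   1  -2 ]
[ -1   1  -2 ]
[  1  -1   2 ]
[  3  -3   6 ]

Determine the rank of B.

1

Row reduce to echelon form.
R2 ← R2 − R1: [0, 0, 0]
R3 ← R3 − R1: [0, 0, 0]
R4 ← R4 + R1: [0, 0, 0]
R5 ← R5 + (3)·R1: [0, 0, 0]
Echelon form has 1 nonzero row, so rank(B) = 1.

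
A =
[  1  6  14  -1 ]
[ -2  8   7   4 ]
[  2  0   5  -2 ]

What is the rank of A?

Row reduce to echelon form.
R2 ← R2 + (2)·R1: [0, 20, 35, 2]
R3 ← R3 − (2)·R1: [0, -12, -23, 0]
R3 ← R3 + (3/5)·R2: [0, 0, -2, 6/5]
Echelon form has 3 nonzero rows, so rank(A) = 3.

3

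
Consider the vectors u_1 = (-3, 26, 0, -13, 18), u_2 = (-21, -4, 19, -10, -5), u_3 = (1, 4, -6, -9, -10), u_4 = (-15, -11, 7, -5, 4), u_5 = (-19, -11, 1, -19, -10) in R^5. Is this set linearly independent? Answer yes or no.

no

Form the matrix with these vectors as rows and row reduce.
R2 ← R2 − (7)·R1: [0, -186, 19, 81, -131]
R3 ← R3 + (1/3)·R1: [0, 38/3, -6, -40/3, -4]
R4 ← R4 − (5)·R1: [0, -141, 7, 60, -86]
R5 ← R5 − (19/3)·R1: [0, -527/3, 1, 190/3, -124]
R3 ← R3 + (19/279)·R2: [0, 0, -1313/279, -727/93, -3605/279]
R4 ← R4 − (47/62)·R2: [0, 0, -459/62, -87/62, 825/62]
R5 ← R5 − (17/18)·R2: [0, 0, -305/18, -79/6, -5/18]
R4 ← R4 − (4131/2626)·R3: [0, 0, 0, 14304/1313, 44160/1313]
R5 ← R5 − (9455/2626)·R3: [0, 0, 0, 19668/1313, 60720/1313]
R5 ← R5 − (11/8)·R4: [0, 0, 0, 0, 0]
4 nonzero rows, so the 5 vectors span a space of dimension 4.
Since 4 < 5, the vectors are linearly dependent.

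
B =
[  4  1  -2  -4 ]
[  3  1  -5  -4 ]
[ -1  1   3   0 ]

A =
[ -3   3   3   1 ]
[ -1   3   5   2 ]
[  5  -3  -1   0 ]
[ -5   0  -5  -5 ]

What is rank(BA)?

3

First compute BA:
[[ -3,  21,  39,  26],
 [-15,  27,  39,  25],
 [ 17,  -9,  -1,   1]]
Now row reduce the product.
R2 ← R2 − (5)·R1: [0, -78, -156, -105]
R3 ← R3 + (17/3)·R1: [0, 110, 220, 445/3]
R3 ← R3 + (55/39)·R2: [0, 0, 0, 10/39]
3 nonzero rows, so rank(BA) = 3.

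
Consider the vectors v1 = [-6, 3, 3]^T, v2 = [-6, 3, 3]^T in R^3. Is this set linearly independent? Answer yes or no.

Form the matrix with these vectors as rows and row reduce.
R2 ← R2 − R1: [0, 0, 0]
1 nonzero row, so the 2 vectors span a space of dimension 1.
Since 1 < 2, the vectors are linearly dependent.

no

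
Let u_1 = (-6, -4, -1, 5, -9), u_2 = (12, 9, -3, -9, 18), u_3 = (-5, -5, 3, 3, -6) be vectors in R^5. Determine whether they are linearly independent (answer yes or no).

yes

Form the matrix with these vectors as rows and row reduce.
R2 ← R2 + (2)·R1: [0, 1, -5, 1, 0]
R3 ← R3 − (5/6)·R1: [0, -5/3, 23/6, -7/6, 3/2]
R3 ← R3 + (5/3)·R2: [0, 0, -9/2, 1/2, 3/2]
3 nonzero rows, so the 3 vectors span a space of dimension 3.
Since 3 = 3, the vectors are linearly independent.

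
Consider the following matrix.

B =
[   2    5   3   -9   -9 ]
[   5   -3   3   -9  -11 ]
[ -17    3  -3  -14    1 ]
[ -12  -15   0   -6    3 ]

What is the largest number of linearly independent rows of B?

Row reduce to echelon form.
R2 ← R2 − (5/2)·R1: [0, -31/2, -9/2, 27/2, 23/2]
R3 ← R3 + (17/2)·R1: [0, 91/2, 45/2, -181/2, -151/2]
R4 ← R4 + (6)·R1: [0, 15, 18, -60, -51]
R3 ← R3 + (91/31)·R2: [0, 0, 288/31, -1577/31, -1294/31]
R4 ← R4 + (30/31)·R2: [0, 0, 423/31, -1455/31, -1236/31]
R4 ← R4 − (47/32)·R3: [0, 0, 0, 889/32, 343/16]
Echelon form has 4 nonzero rows, so rank(B) = 4.
The rank gives the maximum number of linearly independent rows: 4.

4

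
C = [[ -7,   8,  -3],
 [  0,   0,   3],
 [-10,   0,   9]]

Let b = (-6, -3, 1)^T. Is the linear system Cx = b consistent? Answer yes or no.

Row reduce the augmented matrix [C | b].
R3 ← R3 − (10/7)·R1: [0, -80/7, 93/7, 67/7]
Swap R2 ↔ R3
The echelon form has 3 nonzero rows, and every pivot lies in the first 3 columns, so rank(C) = rank([C|b]) = 3.
The system is consistent.

yes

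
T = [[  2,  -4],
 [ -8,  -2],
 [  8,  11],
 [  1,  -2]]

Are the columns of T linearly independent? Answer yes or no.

yes

Row reduce T to echelon form.
R2 ← R2 + (4)·R1: [0, -18]
R3 ← R3 − (4)·R1: [0, 27]
R4 ← R4 − (1/2)·R1: [0, 0]
R3 ← R3 + (3/2)·R2: [0, 0]
2 pivots among 2 columns.
Every column is a pivot column, so the columns are linearly independent.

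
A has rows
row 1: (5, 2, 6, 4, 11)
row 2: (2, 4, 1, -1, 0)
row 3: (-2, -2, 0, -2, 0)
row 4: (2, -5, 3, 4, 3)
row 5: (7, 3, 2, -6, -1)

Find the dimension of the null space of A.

0

Row reduce to echelon form.
R2 ← R2 − (2/5)·R1: [0, 16/5, -7/5, -13/5, -22/5]
R3 ← R3 + (2/5)·R1: [0, -6/5, 12/5, -2/5, 22/5]
R4 ← R4 − (2/5)·R1: [0, -29/5, 3/5, 12/5, -7/5]
R5 ← R5 − (7/5)·R1: [0, 1/5, -32/5, -58/5, -82/5]
R3 ← R3 + (3/8)·R2: [0, 0, 15/8, -11/8, 11/4]
R4 ← R4 + (29/16)·R2: [0, 0, -31/16, -37/16, -75/8]
R5 ← R5 − (1/16)·R2: [0, 0, -101/16, -183/16, -129/8]
R4 ← R4 + (31/30)·R3: [0, 0, 0, -56/15, -98/15]
R5 ← R5 + (101/30)·R3: [0, 0, 0, -241/15, -103/15]
R5 ← R5 − (241/56)·R4: [0, 0, 0, 0, 85/4]
5 nonzero rows, so rank(A) = 5.
A has 5 columns; by rank–nullity, nullity = 5 − 5 = 0.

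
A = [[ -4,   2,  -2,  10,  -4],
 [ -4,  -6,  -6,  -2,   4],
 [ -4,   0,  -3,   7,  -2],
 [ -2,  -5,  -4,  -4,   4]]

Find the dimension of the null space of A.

3

Row reduce to echelon form.
R2 ← R2 − R1: [0, -8, -4, -12, 8]
R3 ← R3 − R1: [0, -2, -1, -3, 2]
R4 ← R4 − (1/2)·R1: [0, -6, -3, -9, 6]
R3 ← R3 − (1/4)·R2: [0, 0, 0, 0, 0]
R4 ← R4 − (3/4)·R2: [0, 0, 0, 0, 0]
2 nonzero rows, so rank(A) = 2.
A has 5 columns; by rank–nullity, nullity = 5 − 2 = 3.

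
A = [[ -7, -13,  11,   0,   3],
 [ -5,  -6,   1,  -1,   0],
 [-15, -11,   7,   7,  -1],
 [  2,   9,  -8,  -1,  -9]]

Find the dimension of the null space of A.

1

Row reduce to echelon form.
R2 ← R2 − (5/7)·R1: [0, 23/7, -48/7, -1, -15/7]
R3 ← R3 − (15/7)·R1: [0, 118/7, -116/7, 7, -52/7]
R4 ← R4 + (2/7)·R1: [0, 37/7, -34/7, -1, -57/7]
R3 ← R3 − (118/23)·R2: [0, 0, 428/23, 279/23, 82/23]
R4 ← R4 − (37/23)·R2: [0, 0, 142/23, 14/23, -108/23]
R4 ← R4 − (71/214)·R3: [0, 0, 0, -731/214, -629/107]
4 nonzero rows, so rank(A) = 4.
A has 5 columns; by rank–nullity, nullity = 5 − 4 = 1.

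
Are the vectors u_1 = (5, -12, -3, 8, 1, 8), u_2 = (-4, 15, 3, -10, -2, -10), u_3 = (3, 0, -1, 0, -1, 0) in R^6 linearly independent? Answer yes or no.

no

Form the matrix with these vectors as rows and row reduce.
R2 ← R2 + (4/5)·R1: [0, 27/5, 3/5, -18/5, -6/5, -18/5]
R3 ← R3 − (3/5)·R1: [0, 36/5, 4/5, -24/5, -8/5, -24/5]
R3 ← R3 − (4/3)·R2: [0, 0, 0, 0, 0, 0]
2 nonzero rows, so the 3 vectors span a space of dimension 2.
Since 2 < 3, the vectors are linearly dependent.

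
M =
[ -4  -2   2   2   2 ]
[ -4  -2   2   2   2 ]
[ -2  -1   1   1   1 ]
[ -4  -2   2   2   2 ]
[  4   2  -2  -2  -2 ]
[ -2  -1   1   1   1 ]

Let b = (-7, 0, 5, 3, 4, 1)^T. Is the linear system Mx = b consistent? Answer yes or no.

no

Row reduce the augmented matrix [M | b].
R2 ← R2 − R1: [0, 0, 0, 0, 0, 7]
R3 ← R3 − (1/2)·R1: [0, 0, 0, 0, 0, 17/2]
R4 ← R4 − R1: [0, 0, 0, 0, 0, 10]
R5 ← R5 + R1: [0, 0, 0, 0, 0, -3]
R6 ← R6 − (1/2)·R1: [0, 0, 0, 0, 0, 9/2]
R3 ← R3 − (17/14)·R2: [0, 0, 0, 0, 0, 0]
R4 ← R4 − (10/7)·R2: [0, 0, 0, 0, 0, 0]
R5 ← R5 + (3/7)·R2: [0, 0, 0, 0, 0, 0]
R6 ← R6 − (9/14)·R2: [0, 0, 0, 0, 0, 0]
The echelon form has 2 nonzero rows; the last pivot sits in the augmented column, so rank(M) = 1 but rank([M|b]) = 2.
Since the ranks differ, the system is inconsistent.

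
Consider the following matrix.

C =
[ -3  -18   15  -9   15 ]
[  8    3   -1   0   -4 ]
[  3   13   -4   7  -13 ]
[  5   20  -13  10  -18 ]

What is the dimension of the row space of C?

Row reduce to echelon form.
R2 ← R2 + (8/3)·R1: [0, -45, 39, -24, 36]
R3 ← R3 + R1: [0, -5, 11, -2, 2]
R4 ← R4 + (5/3)·R1: [0, -10, 12, -5, 7]
R3 ← R3 − (1/9)·R2: [0, 0, 20/3, 2/3, -2]
R4 ← R4 − (2/9)·R2: [0, 0, 10/3, 1/3, -1]
R4 ← R4 − (1/2)·R3: [0, 0, 0, 0, 0]
Echelon form has 3 nonzero rows, so rank(C) = 3.
The row space has dimension equal to the rank: 3.

3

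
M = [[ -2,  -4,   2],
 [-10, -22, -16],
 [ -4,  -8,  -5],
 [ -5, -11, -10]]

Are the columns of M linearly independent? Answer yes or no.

Row reduce M to echelon form.
R2 ← R2 − (5)·R1: [0, -2, -26]
R3 ← R3 − (2)·R1: [0, 0, -9]
R4 ← R4 − (5/2)·R1: [0, -1, -15]
R4 ← R4 − (1/2)·R2: [0, 0, -2]
R4 ← R4 − (2/9)·R3: [0, 0, 0]
3 pivots among 3 columns.
Every column is a pivot column, so the columns are linearly independent.

yes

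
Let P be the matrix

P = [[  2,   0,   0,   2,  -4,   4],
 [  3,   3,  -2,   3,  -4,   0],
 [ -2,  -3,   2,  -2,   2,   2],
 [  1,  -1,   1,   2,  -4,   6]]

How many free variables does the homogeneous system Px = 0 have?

Row reduce to echelon form.
R2 ← R2 − (3/2)·R1: [0, 3, -2, 0, 2, -6]
R3 ← R3 + R1: [0, -3, 2, 0, -2, 6]
R4 ← R4 − (1/2)·R1: [0, -1, 1, 1, -2, 4]
R3 ← R3 + R2: [0, 0, 0, 0, 0, 0]
R4 ← R4 + (1/3)·R2: [0, 0, 1/3, 1, -4/3, 2]
Swap R3 ↔ R4
3 nonzero rows, so rank(P) = 3.
P has 6 columns; by rank–nullity, nullity = 6 − 3 = 3.

3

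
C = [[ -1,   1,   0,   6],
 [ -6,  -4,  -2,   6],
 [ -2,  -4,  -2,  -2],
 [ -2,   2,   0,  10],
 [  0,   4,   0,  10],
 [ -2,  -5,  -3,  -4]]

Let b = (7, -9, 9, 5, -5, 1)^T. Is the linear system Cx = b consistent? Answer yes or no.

Row reduce the augmented matrix [C | b].
R2 ← R2 − (6)·R1: [0, -10, -2, -30, -51]
R3 ← R3 − (2)·R1: [0, -6, -2, -14, -5]
R4 ← R4 − (2)·R1: [0, 0, 0, -2, -9]
R6 ← R6 − (2)·R1: [0, -7, -3, -16, -13]
R3 ← R3 − (3/5)·R2: [0, 0, -4/5, 4, 128/5]
R5 ← R5 + (2/5)·R2: [0, 0, -4/5, -2, -127/5]
R6 ← R6 − (7/10)·R2: [0, 0, -8/5, 5, 227/10]
R5 ← R5 − R3: [0, 0, 0, -6, -51]
R6 ← R6 − (2)·R3: [0, 0, 0, -3, -57/2]
R5 ← R5 − (3)·R4: [0, 0, 0, 0, -24]
R6 ← R6 − (3/2)·R4: [0, 0, 0, 0, -15]
R6 ← R6 − (5/8)·R5: [0, 0, 0, 0, 0]
The echelon form has 5 nonzero rows; the last pivot sits in the augmented column, so rank(C) = 4 but rank([C|b]) = 5.
Since the ranks differ, the system is inconsistent.

no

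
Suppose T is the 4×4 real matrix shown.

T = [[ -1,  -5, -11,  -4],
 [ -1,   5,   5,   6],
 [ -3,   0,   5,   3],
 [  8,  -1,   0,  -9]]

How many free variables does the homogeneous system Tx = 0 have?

1

Row reduce to echelon form.
R2 ← R2 − R1: [0, 10, 16, 10]
R3 ← R3 − (3)·R1: [0, 15, 38, 15]
R4 ← R4 + (8)·R1: [0, -41, -88, -41]
R3 ← R3 − (3/2)·R2: [0, 0, 14, 0]
R4 ← R4 + (41/10)·R2: [0, 0, -112/5, 0]
R4 ← R4 + (8/5)·R3: [0, 0, 0, 0]
3 nonzero rows, so rank(T) = 3.
T has 4 columns; by rank–nullity, nullity = 4 − 3 = 1.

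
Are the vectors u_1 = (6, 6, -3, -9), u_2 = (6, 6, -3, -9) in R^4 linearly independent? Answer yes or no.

no

Form the matrix with these vectors as rows and row reduce.
R2 ← R2 − R1: [0, 0, 0, 0]
1 nonzero row, so the 2 vectors span a space of dimension 1.
Since 1 < 2, the vectors are linearly dependent.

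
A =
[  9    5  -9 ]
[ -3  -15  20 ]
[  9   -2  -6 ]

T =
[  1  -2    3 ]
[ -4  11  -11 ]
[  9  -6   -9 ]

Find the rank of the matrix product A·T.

3

First compute AT:
[[-92,  91,  53],
 [237, -279, -24],
 [-37,  -4, 103]]
Now row reduce the product.
R2 ← R2 + (237/92)·R1: [0, -4101/92, 10353/92]
R3 ← R3 − (37/92)·R1: [0, -3735/92, 7515/92]
R3 ← R3 − (1245/1367)·R2: [0, 0, -28440/1367]
3 nonzero rows, so rank(AT) = 3.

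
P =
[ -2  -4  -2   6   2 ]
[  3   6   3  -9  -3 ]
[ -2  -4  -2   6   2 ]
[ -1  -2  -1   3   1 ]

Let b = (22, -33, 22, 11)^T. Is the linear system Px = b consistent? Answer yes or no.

yes

Row reduce the augmented matrix [P | b].
R2 ← R2 + (3/2)·R1: [0, 0, 0, 0, 0, 0]
R3 ← R3 − R1: [0, 0, 0, 0, 0, 0]
R4 ← R4 − (1/2)·R1: [0, 0, 0, 0, 0, 0]
The echelon form has 1 nonzero rows, and every pivot lies in the first 5 columns, so rank(P) = rank([P|b]) = 1.
The system is consistent.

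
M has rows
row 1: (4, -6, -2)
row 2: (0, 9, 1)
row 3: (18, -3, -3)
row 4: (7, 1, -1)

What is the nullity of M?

Row reduce to echelon form.
R3 ← R3 − (9/2)·R1: [0, 24, 6]
R4 ← R4 − (7/4)·R1: [0, 23/2, 5/2]
R3 ← R3 − (8/3)·R2: [0, 0, 10/3]
R4 ← R4 − (23/18)·R2: [0, 0, 11/9]
R4 ← R4 − (11/30)·R3: [0, 0, 0]
3 nonzero rows, so rank(M) = 3.
M has 3 columns; by rank–nullity, nullity = 3 − 3 = 0.

0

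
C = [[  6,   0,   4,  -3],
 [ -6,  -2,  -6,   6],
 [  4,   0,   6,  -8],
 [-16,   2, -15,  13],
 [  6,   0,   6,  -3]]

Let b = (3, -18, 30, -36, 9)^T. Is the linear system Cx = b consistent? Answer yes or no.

yes

Row reduce the augmented matrix [C | b].
R2 ← R2 + R1: [0, -2, -2, 3, -15]
R3 ← R3 − (2/3)·R1: [0, 0, 10/3, -6, 28]
R4 ← R4 + (8/3)·R1: [0, 2, -13/3, 5, -28]
R5 ← R5 − R1: [0, 0, 2, 0, 6]
R4 ← R4 + R2: [0, 0, -19/3, 8, -43]
R4 ← R4 + (19/10)·R3: [0, 0, 0, -17/5, 51/5]
R5 ← R5 − (3/5)·R3: [0, 0, 0, 18/5, -54/5]
R5 ← R5 + (18/17)·R4: [0, 0, 0, 0, 0]
The echelon form has 4 nonzero rows, and every pivot lies in the first 4 columns, so rank(C) = rank([C|b]) = 4.
The system is consistent.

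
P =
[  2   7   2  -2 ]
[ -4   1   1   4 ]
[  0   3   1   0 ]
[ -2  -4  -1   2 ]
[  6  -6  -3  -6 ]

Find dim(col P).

Row reduce to echelon form.
R2 ← R2 + (2)·R1: [0, 15, 5, 0]
R4 ← R4 + R1: [0, 3, 1, 0]
R5 ← R5 − (3)·R1: [0, -27, -9, 0]
R3 ← R3 − (1/5)·R2: [0, 0, 0, 0]
R4 ← R4 − (1/5)·R2: [0, 0, 0, 0]
R5 ← R5 + (9/5)·R2: [0, 0, 0, 0]
Echelon form has 2 nonzero rows, so rank(P) = 2.
The column space has dimension equal to the rank: 2.

2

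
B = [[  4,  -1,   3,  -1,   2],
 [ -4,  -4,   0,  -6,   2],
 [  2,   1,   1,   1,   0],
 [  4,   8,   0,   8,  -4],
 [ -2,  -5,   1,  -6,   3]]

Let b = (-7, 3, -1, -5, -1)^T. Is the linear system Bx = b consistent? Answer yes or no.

Row reduce the augmented matrix [B | b].
R2 ← R2 + R1: [0, -5, 3, -7, 4, -4]
R3 ← R3 − (1/2)·R1: [0, 3/2, -1/2, 3/2, -1, 5/2]
R4 ← R4 − R1: [0, 9, -3, 9, -6, 2]
R5 ← R5 + (1/2)·R1: [0, -11/2, 5/2, -13/2, 4, -9/2]
R3 ← R3 + (3/10)·R2: [0, 0, 2/5, -3/5, 1/5, 13/10]
R4 ← R4 + (9/5)·R2: [0, 0, 12/5, -18/5, 6/5, -26/5]
R5 ← R5 − (11/10)·R2: [0, 0, -4/5, 6/5, -2/5, -1/10]
R4 ← R4 − (6)·R3: [0, 0, 0, 0, 0, -13]
R5 ← R5 + (2)·R3: [0, 0, 0, 0, 0, 5/2]
R5 ← R5 + (5/26)·R4: [0, 0, 0, 0, 0, 0]
The echelon form has 4 nonzero rows; the last pivot sits in the augmented column, so rank(B) = 3 but rank([B|b]) = 4.
Since the ranks differ, the system is inconsistent.

no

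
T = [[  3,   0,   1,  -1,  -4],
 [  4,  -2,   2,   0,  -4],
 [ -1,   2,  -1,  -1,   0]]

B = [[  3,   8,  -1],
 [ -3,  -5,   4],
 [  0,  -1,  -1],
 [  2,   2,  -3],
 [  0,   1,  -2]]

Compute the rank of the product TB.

First compute TB:
[[  7,  17,   7],
 [ 18,  36,  -6],
 [-11, -19,  13]]
Now row reduce the product.
R2 ← R2 − (18/7)·R1: [0, -54/7, -24]
R3 ← R3 + (11/7)·R1: [0, 54/7, 24]
R3 ← R3 + R2: [0, 0, 0]
2 nonzero rows, so rank(TB) = 2.

2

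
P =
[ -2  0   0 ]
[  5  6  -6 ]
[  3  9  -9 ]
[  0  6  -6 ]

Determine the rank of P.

2

Row reduce to echelon form.
R2 ← R2 + (5/2)·R1: [0, 6, -6]
R3 ← R3 + (3/2)·R1: [0, 9, -9]
R3 ← R3 − (3/2)·R2: [0, 0, 0]
R4 ← R4 − R2: [0, 0, 0]
Echelon form has 2 nonzero rows, so rank(P) = 2.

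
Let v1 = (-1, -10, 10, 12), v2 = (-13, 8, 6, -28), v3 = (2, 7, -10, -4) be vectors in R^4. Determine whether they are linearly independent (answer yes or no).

Form the matrix with these vectors as rows and row reduce.
R2 ← R2 − (13)·R1: [0, 138, -124, -184]
R3 ← R3 + (2)·R1: [0, -13, 10, 20]
R3 ← R3 + (13/138)·R2: [0, 0, -116/69, 8/3]
3 nonzero rows, so the 3 vectors span a space of dimension 3.
Since 3 = 3, the vectors are linearly independent.

yes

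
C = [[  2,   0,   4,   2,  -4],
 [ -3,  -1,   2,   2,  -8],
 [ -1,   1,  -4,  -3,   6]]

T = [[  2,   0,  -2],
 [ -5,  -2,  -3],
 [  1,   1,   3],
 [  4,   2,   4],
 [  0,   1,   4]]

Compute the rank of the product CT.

2

First compute CT:
[[ 16,   4,   0],
 [  9,   0,  -9],
 [-23,  -6,  -1]]
Now row reduce the product.
R2 ← R2 − (9/16)·R1: [0, -9/4, -9]
R3 ← R3 + (23/16)·R1: [0, -1/4, -1]
R3 ← R3 − (1/9)·R2: [0, 0, 0]
2 nonzero rows, so rank(CT) = 2.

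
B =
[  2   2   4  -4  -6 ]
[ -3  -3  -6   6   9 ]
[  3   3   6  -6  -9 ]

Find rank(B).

1

Row reduce to echelon form.
R2 ← R2 + (3/2)·R1: [0, 0, 0, 0, 0]
R3 ← R3 − (3/2)·R1: [0, 0, 0, 0, 0]
Echelon form has 1 nonzero row, so rank(B) = 1.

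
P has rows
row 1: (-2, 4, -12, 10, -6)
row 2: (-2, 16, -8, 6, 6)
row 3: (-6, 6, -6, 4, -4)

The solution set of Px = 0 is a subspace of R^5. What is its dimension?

Row reduce to echelon form.
R2 ← R2 − R1: [0, 12, 4, -4, 12]
R3 ← R3 − (3)·R1: [0, -6, 30, -26, 14]
R3 ← R3 + (1/2)·R2: [0, 0, 32, -28, 20]
3 nonzero rows, so rank(P) = 3.
P has 5 columns; by rank–nullity, nullity = 5 − 3 = 2.

2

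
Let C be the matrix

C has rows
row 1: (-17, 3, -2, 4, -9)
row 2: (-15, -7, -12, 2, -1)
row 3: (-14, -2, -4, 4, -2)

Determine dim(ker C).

Row reduce to echelon form.
R2 ← R2 − (15/17)·R1: [0, -164/17, -174/17, -26/17, 118/17]
R3 ← R3 − (14/17)·R1: [0, -76/17, -40/17, 12/17, 92/17]
R3 ← R3 − (19/41)·R2: [0, 0, 98/41, 58/41, 90/41]
3 nonzero rows, so rank(C) = 3.
C has 5 columns; by rank–nullity, nullity = 5 − 3 = 2.

2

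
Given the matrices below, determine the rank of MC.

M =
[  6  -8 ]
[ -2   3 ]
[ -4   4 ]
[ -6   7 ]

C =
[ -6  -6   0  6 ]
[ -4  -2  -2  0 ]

2

First compute MC:
[[ -4, -20,  16,  36],
 [  0,   6,  -6, -12],
 [  8,  16,  -8, -24],
 [  8,  22, -14, -36]]
Now row reduce the product.
R3 ← R3 + (2)·R1: [0, -24, 24, 48]
R4 ← R4 + (2)·R1: [0, -18, 18, 36]
R3 ← R3 + (4)·R2: [0, 0, 0, 0]
R4 ← R4 + (3)·R2: [0, 0, 0, 0]
2 nonzero rows, so rank(MC) = 2.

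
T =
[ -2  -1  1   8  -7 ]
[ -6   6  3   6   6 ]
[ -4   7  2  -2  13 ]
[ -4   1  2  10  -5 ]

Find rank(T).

Row reduce to echelon form.
R2 ← R2 − (3)·R1: [0, 9, 0, -18, 27]
R3 ← R3 − (2)·R1: [0, 9, 0, -18, 27]
R4 ← R4 − (2)·R1: [0, 3, 0, -6, 9]
R3 ← R3 − R2: [0, 0, 0, 0, 0]
R4 ← R4 − (1/3)·R2: [0, 0, 0, 0, 0]
Echelon form has 2 nonzero rows, so rank(T) = 2.

2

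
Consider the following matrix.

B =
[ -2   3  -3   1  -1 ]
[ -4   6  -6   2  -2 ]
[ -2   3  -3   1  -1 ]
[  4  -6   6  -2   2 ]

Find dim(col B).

1

Row reduce to echelon form.
R2 ← R2 − (2)·R1: [0, 0, 0, 0, 0]
R3 ← R3 − R1: [0, 0, 0, 0, 0]
R4 ← R4 + (2)·R1: [0, 0, 0, 0, 0]
Echelon form has 1 nonzero row, so rank(B) = 1.
The column space has dimension equal to the rank: 1.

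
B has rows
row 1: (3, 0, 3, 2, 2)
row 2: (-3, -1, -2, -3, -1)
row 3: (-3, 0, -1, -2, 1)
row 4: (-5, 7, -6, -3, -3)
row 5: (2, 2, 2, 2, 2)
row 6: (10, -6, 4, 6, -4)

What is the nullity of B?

Row reduce to echelon form.
R2 ← R2 + R1: [0, -1, 1, -1, 1]
R3 ← R3 + R1: [0, 0, 2, 0, 3]
R4 ← R4 + (5/3)·R1: [0, 7, -1, 1/3, 1/3]
R5 ← R5 − (2/3)·R1: [0, 2, 0, 2/3, 2/3]
R6 ← R6 − (10/3)·R1: [0, -6, -6, -2/3, -32/3]
R4 ← R4 + (7)·R2: [0, 0, 6, -20/3, 22/3]
R5 ← R5 + (2)·R2: [0, 0, 2, -4/3, 8/3]
R6 ← R6 − (6)·R2: [0, 0, -12, 16/3, -50/3]
R4 ← R4 − (3)·R3: [0, 0, 0, -20/3, -5/3]
R5 ← R5 − R3: [0, 0, 0, -4/3, -1/3]
R6 ← R6 + (6)·R3: [0, 0, 0, 16/3, 4/3]
R5 ← R5 − (1/5)·R4: [0, 0, 0, 0, 0]
R6 ← R6 + (4/5)·R4: [0, 0, 0, 0, 0]
4 nonzero rows, so rank(B) = 4.
B has 5 columns; by rank–nullity, nullity = 5 − 4 = 1.

1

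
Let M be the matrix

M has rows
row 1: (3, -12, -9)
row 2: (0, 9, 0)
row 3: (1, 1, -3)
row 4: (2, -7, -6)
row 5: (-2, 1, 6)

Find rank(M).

Row reduce to echelon form.
R3 ← R3 − (1/3)·R1: [0, 5, 0]
R4 ← R4 − (2/3)·R1: [0, 1, 0]
R5 ← R5 + (2/3)·R1: [0, -7, 0]
R3 ← R3 − (5/9)·R2: [0, 0, 0]
R4 ← R4 − (1/9)·R2: [0, 0, 0]
R5 ← R5 + (7/9)·R2: [0, 0, 0]
Echelon form has 2 nonzero rows, so rank(M) = 2.

2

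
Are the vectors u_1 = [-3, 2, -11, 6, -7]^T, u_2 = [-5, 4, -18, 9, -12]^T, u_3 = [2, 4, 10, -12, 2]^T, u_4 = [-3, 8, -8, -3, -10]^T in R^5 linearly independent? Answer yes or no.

no

Form the matrix with these vectors as rows and row reduce.
R2 ← R2 − (5/3)·R1: [0, 2/3, 1/3, -1, -1/3]
R3 ← R3 + (2/3)·R1: [0, 16/3, 8/3, -8, -8/3]
R4 ← R4 − R1: [0, 6, 3, -9, -3]
R3 ← R3 − (8)·R2: [0, 0, 0, 0, 0]
R4 ← R4 − (9)·R2: [0, 0, 0, 0, 0]
2 nonzero rows, so the 4 vectors span a space of dimension 2.
Since 2 < 4, the vectors are linearly dependent.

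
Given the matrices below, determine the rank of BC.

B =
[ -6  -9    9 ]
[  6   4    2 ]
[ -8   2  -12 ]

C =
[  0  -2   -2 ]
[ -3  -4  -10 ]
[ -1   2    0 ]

First compute BC:
[[ 18,  66, 102],
 [-14, -24, -52],
 [  6, -16,  -4]]
Now row reduce the product.
R2 ← R2 + (7/9)·R1: [0, 82/3, 82/3]
R3 ← R3 − (1/3)·R1: [0, -38, -38]
R3 ← R3 + (57/41)·R2: [0, 0, 0]
2 nonzero rows, so rank(BC) = 2.

2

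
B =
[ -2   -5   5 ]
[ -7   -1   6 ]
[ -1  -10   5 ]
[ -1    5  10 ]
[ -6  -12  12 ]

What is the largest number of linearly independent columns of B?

Row reduce to echelon form.
R2 ← R2 − (7/2)·R1: [0, 33/2, -23/2]
R3 ← R3 − (1/2)·R1: [0, -15/2, 5/2]
R4 ← R4 − (1/2)·R1: [0, 15/2, 15/2]
R5 ← R5 − (3)·R1: [0, 3, -3]
R3 ← R3 + (5/11)·R2: [0, 0, -30/11]
R4 ← R4 − (5/11)·R2: [0, 0, 140/11]
R5 ← R5 − (2/11)·R2: [0, 0, -10/11]
R4 ← R4 + (14/3)·R3: [0, 0, 0]
R5 ← R5 − (1/3)·R3: [0, 0, 0]
Echelon form has 3 nonzero rows, so rank(B) = 3.
The rank gives the maximum number of linearly independent columns: 3.

3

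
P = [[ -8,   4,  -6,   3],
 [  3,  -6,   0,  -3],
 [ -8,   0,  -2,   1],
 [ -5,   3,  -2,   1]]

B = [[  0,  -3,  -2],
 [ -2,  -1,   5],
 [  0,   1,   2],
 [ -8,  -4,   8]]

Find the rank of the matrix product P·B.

3

First compute PB:
[[-32,   2,  48],
 [ 36,   9, -60],
 [ -8,  18,  20],
 [-14,   6,  29]]
Now row reduce the product.
R2 ← R2 + (9/8)·R1: [0, 45/4, -6]
R3 ← R3 − (1/4)·R1: [0, 35/2, 8]
R4 ← R4 − (7/16)·R1: [0, 41/8, 8]
R3 ← R3 − (14/9)·R2: [0, 0, 52/3]
R4 ← R4 − (41/90)·R2: [0, 0, 161/15]
R4 ← R4 − (161/260)·R3: [0, 0, 0]
3 nonzero rows, so rank(PB) = 3.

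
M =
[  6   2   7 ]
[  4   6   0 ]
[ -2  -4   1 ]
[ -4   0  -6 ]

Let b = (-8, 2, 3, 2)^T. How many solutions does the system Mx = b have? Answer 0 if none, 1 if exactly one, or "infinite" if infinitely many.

Row reduce the augmented matrix [M | b].
R2 ← R2 − (2/3)·R1: [0, 14/3, -14/3, 22/3]
R3 ← R3 + (1/3)·R1: [0, -10/3, 10/3, 1/3]
R4 ← R4 + (2/3)·R1: [0, 4/3, -4/3, -10/3]
R3 ← R3 + (5/7)·R2: [0, 0, 0, 39/7]
R4 ← R4 − (2/7)·R2: [0, 0, 0, -38/7]
R4 ← R4 + (38/39)·R3: [0, 0, 0, 0]
The echelon form has 3 nonzero rows; the last pivot sits in the augmented column, so rank(M) = 2 but rank([M|b]) = 3.
Since the ranks differ, the system is inconsistent.
It has no solutions.

0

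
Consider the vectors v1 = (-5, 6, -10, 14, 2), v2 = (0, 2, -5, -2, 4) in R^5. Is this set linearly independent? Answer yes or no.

Form the matrix with these vectors as rows and row reduce.
2 nonzero rows, so the 2 vectors span a space of dimension 2.
Since 2 = 2, the vectors are linearly independent.

yes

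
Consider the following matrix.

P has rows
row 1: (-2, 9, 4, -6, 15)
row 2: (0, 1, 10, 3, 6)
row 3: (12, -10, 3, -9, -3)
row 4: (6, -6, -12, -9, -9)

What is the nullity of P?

2

Row reduce to echelon form.
R3 ← R3 + (6)·R1: [0, 44, 27, -45, 87]
R4 ← R4 + (3)·R1: [0, 21, 0, -27, 36]
R3 ← R3 − (44)·R2: [0, 0, -413, -177, -177]
R4 ← R4 − (21)·R2: [0, 0, -210, -90, -90]
R4 ← R4 − (30/59)·R3: [0, 0, 0, 0, 0]
3 nonzero rows, so rank(P) = 3.
P has 5 columns; by rank–nullity, nullity = 5 − 3 = 2.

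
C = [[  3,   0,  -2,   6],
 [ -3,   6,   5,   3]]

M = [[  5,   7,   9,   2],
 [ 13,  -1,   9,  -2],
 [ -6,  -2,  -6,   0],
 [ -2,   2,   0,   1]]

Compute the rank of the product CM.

First compute CM:
[[ 15,  37,  39,  12],
 [ 27, -31,  -3, -15]]
Now row reduce the product.
R2 ← R2 − (9/5)·R1: [0, -488/5, -366/5, -183/5]
2 nonzero rows, so rank(CM) = 2.

2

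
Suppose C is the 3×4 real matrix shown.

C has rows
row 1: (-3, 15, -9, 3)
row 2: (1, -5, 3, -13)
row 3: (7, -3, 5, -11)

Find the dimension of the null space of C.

Row reduce to echelon form.
R2 ← R2 + (1/3)·R1: [0, 0, 0, -12]
R3 ← R3 + (7/3)·R1: [0, 32, -16, -4]
Swap R2 ↔ R3
3 nonzero rows, so rank(C) = 3.
C has 4 columns; by rank–nullity, nullity = 4 − 3 = 1.

1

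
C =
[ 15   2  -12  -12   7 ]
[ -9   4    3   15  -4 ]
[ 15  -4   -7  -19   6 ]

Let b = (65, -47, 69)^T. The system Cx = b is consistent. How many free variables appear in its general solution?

2

Row reduce the augmented matrix [C | b].
R2 ← R2 + (3/5)·R1: [0, 26/5, -21/5, 39/5, 1/5, -8]
R3 ← R3 − R1: [0, -6, 5, -7, -1, 4]
R3 ← R3 + (15/13)·R2: [0, 0, 2/13, 2, -10/13, -68/13]
The echelon form has 3 nonzero rows, and every pivot lies in the first 5 columns, so rank(C) = rank([C|b]) = 3.
The system is consistent.
Free variables = (unknowns) − (rank) = 5 − 3 = 2.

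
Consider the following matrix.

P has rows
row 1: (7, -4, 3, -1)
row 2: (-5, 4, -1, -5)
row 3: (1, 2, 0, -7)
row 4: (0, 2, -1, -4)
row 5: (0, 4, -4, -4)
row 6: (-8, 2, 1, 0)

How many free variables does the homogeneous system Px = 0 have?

Row reduce to echelon form.
R2 ← R2 + (5/7)·R1: [0, 8/7, 8/7, -40/7]
R3 ← R3 − (1/7)·R1: [0, 18/7, -3/7, -48/7]
R6 ← R6 + (8/7)·R1: [0, -18/7, 31/7, -8/7]
R3 ← R3 − (9/4)·R2: [0, 0, -3, 6]
R4 ← R4 − (7/4)·R2: [0, 0, -3, 6]
R5 ← R5 − (7/2)·R2: [0, 0, -8, 16]
R6 ← R6 + (9/4)·R2: [0, 0, 7, -14]
R4 ← R4 − R3: [0, 0, 0, 0]
R5 ← R5 − (8/3)·R3: [0, 0, 0, 0]
R6 ← R6 + (7/3)·R3: [0, 0, 0, 0]
3 nonzero rows, so rank(P) = 3.
P has 4 columns; by rank–nullity, nullity = 4 − 3 = 1.

1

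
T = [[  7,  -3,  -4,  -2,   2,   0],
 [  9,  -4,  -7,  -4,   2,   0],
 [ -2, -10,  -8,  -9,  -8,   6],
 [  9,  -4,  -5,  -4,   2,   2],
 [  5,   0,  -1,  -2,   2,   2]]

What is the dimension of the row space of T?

4

Row reduce to echelon form.
R2 ← R2 − (9/7)·R1: [0, -1/7, -13/7, -10/7, -4/7, 0]
R3 ← R3 + (2/7)·R1: [0, -76/7, -64/7, -67/7, -52/7, 6]
R4 ← R4 − (9/7)·R1: [0, -1/7, 1/7, -10/7, -4/7, 2]
R5 ← R5 − (5/7)·R1: [0, 15/7, 13/7, -4/7, 4/7, 2]
R3 ← R3 − (76)·R2: [0, 0, 132, 99, 36, 6]
R4 ← R4 − R2: [0, 0, 2, 0, 0, 2]
R5 ← R5 + (15)·R2: [0, 0, -26, -22, -8, 2]
R4 ← R4 − (1/66)·R3: [0, 0, 0, -3/2, -6/11, 21/11]
R5 ← R5 + (13/66)·R3: [0, 0, 0, -5/2, -10/11, 35/11]
R5 ← R5 − (5/3)·R4: [0, 0, 0, 0, 0, 0]
Echelon form has 4 nonzero rows, so rank(T) = 4.
The row space has dimension equal to the rank: 4.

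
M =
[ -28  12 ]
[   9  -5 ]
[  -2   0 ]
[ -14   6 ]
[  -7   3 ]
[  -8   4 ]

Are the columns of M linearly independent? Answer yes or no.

yes

Row reduce M to echelon form.
R2 ← R2 + (9/28)·R1: [0, -8/7]
R3 ← R3 − (1/14)·R1: [0, -6/7]
R4 ← R4 − (1/2)·R1: [0, 0]
R5 ← R5 − (1/4)·R1: [0, 0]
R6 ← R6 − (2/7)·R1: [0, 4/7]
R3 ← R3 − (3/4)·R2: [0, 0]
R6 ← R6 + (1/2)·R2: [0, 0]
2 pivots among 2 columns.
Every column is a pivot column, so the columns are linearly independent.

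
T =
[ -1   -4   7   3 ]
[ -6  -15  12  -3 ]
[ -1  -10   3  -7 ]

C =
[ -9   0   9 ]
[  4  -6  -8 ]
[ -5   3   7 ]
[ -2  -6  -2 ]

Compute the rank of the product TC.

2

First compute TC:
[[-48,  27,  66],
 [-60, 144, 156],
 [-32, 111, 106]]
Now row reduce the product.
R2 ← R2 − (5/4)·R1: [0, 441/4, 147/2]
R3 ← R3 − (2/3)·R1: [0, 93, 62]
R3 ← R3 − (124/147)·R2: [0, 0, 0]
2 nonzero rows, so rank(TC) = 2.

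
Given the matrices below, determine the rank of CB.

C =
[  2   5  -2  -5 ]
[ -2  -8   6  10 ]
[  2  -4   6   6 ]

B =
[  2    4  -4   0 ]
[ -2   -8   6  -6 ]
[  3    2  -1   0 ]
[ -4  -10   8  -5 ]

First compute CB:
[[  8,  14, -16,  -5],
 [-10, -32,  34,  -2],
 [  6,  -8,  10,  -6]]
Now row reduce the product.
R2 ← R2 + (5/4)·R1: [0, -29/2, 14, -33/4]
R3 ← R3 − (3/4)·R1: [0, -37/2, 22, -9/4]
R3 ← R3 − (37/29)·R2: [0, 0, 120/29, 240/29]
3 nonzero rows, so rank(CB) = 3.

3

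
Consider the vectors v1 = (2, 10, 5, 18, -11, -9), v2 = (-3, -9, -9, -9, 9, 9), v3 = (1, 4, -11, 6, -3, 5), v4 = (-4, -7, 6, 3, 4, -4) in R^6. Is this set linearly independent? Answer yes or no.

Form the matrix with these vectors as rows and row reduce.
R2 ← R2 + (3/2)·R1: [0, 6, -3/2, 18, -15/2, -9/2]
R3 ← R3 − (1/2)·R1: [0, -1, -27/2, -3, 5/2, 19/2]
R4 ← R4 + (2)·R1: [0, 13, 16, 39, -18, -22]
R3 ← R3 + (1/6)·R2: [0, 0, -55/4, 0, 5/4, 35/4]
R4 ← R4 − (13/6)·R2: [0, 0, 77/4, 0, -7/4, -49/4]
R4 ← R4 + (7/5)·R3: [0, 0, 0, 0, 0, 0]
3 nonzero rows, so the 4 vectors span a space of dimension 3.
Since 3 < 4, the vectors are linearly dependent.

no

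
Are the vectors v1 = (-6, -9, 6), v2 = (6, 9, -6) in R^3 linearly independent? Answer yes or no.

no

Form the matrix with these vectors as rows and row reduce.
R2 ← R2 + R1: [0, 0, 0]
1 nonzero row, so the 2 vectors span a space of dimension 1.
Since 1 < 2, the vectors are linearly dependent.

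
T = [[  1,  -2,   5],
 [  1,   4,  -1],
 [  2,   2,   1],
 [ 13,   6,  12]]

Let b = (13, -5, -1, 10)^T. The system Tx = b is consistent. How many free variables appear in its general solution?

0

Row reduce the augmented matrix [T | b].
R2 ← R2 − R1: [0, 6, -6, -18]
R3 ← R3 − (2)·R1: [0, 6, -9, -27]
R4 ← R4 − (13)·R1: [0, 32, -53, -159]
R3 ← R3 − R2: [0, 0, -3, -9]
R4 ← R4 − (16/3)·R2: [0, 0, -21, -63]
R4 ← R4 − (7)·R3: [0, 0, 0, 0]
The echelon form has 3 nonzero rows, and every pivot lies in the first 3 columns, so rank(T) = rank([T|b]) = 3.
The system is consistent.
Free variables = (unknowns) − (rank) = 3 − 3 = 0.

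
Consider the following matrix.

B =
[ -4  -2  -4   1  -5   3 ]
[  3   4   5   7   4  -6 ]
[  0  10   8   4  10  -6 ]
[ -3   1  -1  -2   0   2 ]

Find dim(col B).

3

Row reduce to echelon form.
R2 ← R2 + (3/4)·R1: [0, 5/2, 2, 31/4, 1/4, -15/4]
R4 ← R4 − (3/4)·R1: [0, 5/2, 2, -11/4, 15/4, -1/4]
R3 ← R3 − (4)·R2: [0, 0, 0, -27, 9, 9]
R4 ← R4 − R2: [0, 0, 0, -21/2, 7/2, 7/2]
R4 ← R4 − (7/18)·R3: [0, 0, 0, 0, 0, 0]
Echelon form has 3 nonzero rows, so rank(B) = 3.
The column space has dimension equal to the rank: 3.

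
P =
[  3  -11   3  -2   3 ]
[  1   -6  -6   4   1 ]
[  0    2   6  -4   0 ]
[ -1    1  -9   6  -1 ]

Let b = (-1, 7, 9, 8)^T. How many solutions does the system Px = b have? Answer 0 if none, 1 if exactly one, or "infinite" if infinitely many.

Row reduce the augmented matrix [P | b].
R2 ← R2 − (1/3)·R1: [0, -7/3, -7, 14/3, 0, 22/3]
R4 ← R4 + (1/3)·R1: [0, -8/3, -8, 16/3, 0, 23/3]
R3 ← R3 + (6/7)·R2: [0, 0, 0, 0, 0, 107/7]
R4 ← R4 − (8/7)·R2: [0, 0, 0, 0, 0, -5/7]
R4 ← R4 + (5/107)·R3: [0, 0, 0, 0, 0, 0]
The echelon form has 3 nonzero rows; the last pivot sits in the augmented column, so rank(P) = 2 but rank([P|b]) = 3.
Since the ranks differ, the system is inconsistent.
It has no solutions.

0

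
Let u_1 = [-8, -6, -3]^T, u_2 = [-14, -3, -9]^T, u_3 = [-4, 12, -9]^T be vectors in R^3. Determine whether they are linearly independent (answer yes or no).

no

Form the matrix with these vectors as rows and row reduce.
R2 ← R2 − (7/4)·R1: [0, 15/2, -15/4]
R3 ← R3 − (1/2)·R1: [0, 15, -15/2]
R3 ← R3 − (2)·R2: [0, 0, 0]
2 nonzero rows, so the 3 vectors span a space of dimension 2.
Since 2 < 3, the vectors are linearly dependent.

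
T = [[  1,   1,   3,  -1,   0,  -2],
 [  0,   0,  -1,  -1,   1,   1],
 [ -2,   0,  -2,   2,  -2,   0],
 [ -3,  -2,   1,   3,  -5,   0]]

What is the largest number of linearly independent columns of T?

4

Row reduce to echelon form.
R3 ← R3 + (2)·R1: [0, 2, 4, 0, -2, -4]
R4 ← R4 + (3)·R1: [0, 1, 10, 0, -5, -6]
Swap R2 ↔ R3
R4 ← R4 − (1/2)·R2: [0, 0, 8, 0, -4, -4]
R4 ← R4 + (8)·R3: [0, 0, 0, -8, 4, 4]
Echelon form has 4 nonzero rows, so rank(T) = 4.
The rank gives the maximum number of linearly independent columns: 4.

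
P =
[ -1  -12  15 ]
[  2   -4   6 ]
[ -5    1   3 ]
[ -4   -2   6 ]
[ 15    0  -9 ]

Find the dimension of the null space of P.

0

Row reduce to echelon form.
R2 ← R2 + (2)·R1: [0, -28, 36]
R3 ← R3 − (5)·R1: [0, 61, -72]
R4 ← R4 − (4)·R1: [0, 46, -54]
R5 ← R5 + (15)·R1: [0, -180, 216]
R3 ← R3 + (61/28)·R2: [0, 0, 45/7]
R4 ← R4 + (23/14)·R2: [0, 0, 36/7]
R5 ← R5 − (45/7)·R2: [0, 0, -108/7]
R4 ← R4 − (4/5)·R3: [0, 0, 0]
R5 ← R5 + (12/5)·R3: [0, 0, 0]
3 nonzero rows, so rank(P) = 3.
P has 3 columns; by rank–nullity, nullity = 3 − 3 = 0.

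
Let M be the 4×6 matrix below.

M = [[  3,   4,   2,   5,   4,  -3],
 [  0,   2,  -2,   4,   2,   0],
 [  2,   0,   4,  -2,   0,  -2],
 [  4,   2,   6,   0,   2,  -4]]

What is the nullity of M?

Row reduce to echelon form.
R3 ← R3 − (2/3)·R1: [0, -8/3, 8/3, -16/3, -8/3, 0]
R4 ← R4 − (4/3)·R1: [0, -10/3, 10/3, -20/3, -10/3, 0]
R3 ← R3 + (4/3)·R2: [0, 0, 0, 0, 0, 0]
R4 ← R4 + (5/3)·R2: [0, 0, 0, 0, 0, 0]
2 nonzero rows, so rank(M) = 2.
M has 6 columns; by rank–nullity, nullity = 6 − 2 = 4.

4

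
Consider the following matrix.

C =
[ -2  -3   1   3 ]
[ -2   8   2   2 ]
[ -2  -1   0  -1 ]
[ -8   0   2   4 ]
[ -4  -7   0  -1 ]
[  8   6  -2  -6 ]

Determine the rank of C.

4

Row reduce to echelon form.
R2 ← R2 − R1: [0, 11, 1, -1]
R3 ← R3 − R1: [0, 2, -1, -4]
R4 ← R4 − (4)·R1: [0, 12, -2, -8]
R5 ← R5 − (2)·R1: [0, -1, -2, -7]
R6 ← R6 + (4)·R1: [0, -6, 2, 6]
R3 ← R3 − (2/11)·R2: [0, 0, -13/11, -42/11]
R4 ← R4 − (12/11)·R2: [0, 0, -34/11, -76/11]
R5 ← R5 + (1/11)·R2: [0, 0, -21/11, -78/11]
R6 ← R6 + (6/11)·R2: [0, 0, 28/11, 60/11]
R4 ← R4 − (34/13)·R3: [0, 0, 0, 40/13]
R5 ← R5 − (21/13)·R3: [0, 0, 0, -12/13]
R6 ← R6 + (28/13)·R3: [0, 0, 0, -36/13]
R5 ← R5 + (3/10)·R4: [0, 0, 0, 0]
R6 ← R6 + (9/10)·R4: [0, 0, 0, 0]
Echelon form has 4 nonzero rows, so rank(C) = 4.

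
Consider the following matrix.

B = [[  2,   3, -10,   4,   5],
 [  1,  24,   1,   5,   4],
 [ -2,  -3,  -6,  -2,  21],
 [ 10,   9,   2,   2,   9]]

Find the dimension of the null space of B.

Row reduce to echelon form.
R2 ← R2 − (1/2)·R1: [0, 45/2, 6, 3, 3/2]
R3 ← R3 + R1: [0, 0, -16, 2, 26]
R4 ← R4 − (5)·R1: [0, -6, 52, -18, -16]
R4 ← R4 + (4/15)·R2: [0, 0, 268/5, -86/5, -78/5]
R4 ← R4 + (67/20)·R3: [0, 0, 0, -21/2, 143/2]
4 nonzero rows, so rank(B) = 4.
B has 5 columns; by rank–nullity, nullity = 5 − 4 = 1.

1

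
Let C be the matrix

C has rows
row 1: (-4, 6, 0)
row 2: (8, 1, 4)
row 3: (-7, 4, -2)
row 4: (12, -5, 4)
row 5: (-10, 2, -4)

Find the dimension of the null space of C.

1

Row reduce to echelon form.
R2 ← R2 + (2)·R1: [0, 13, 4]
R3 ← R3 − (7/4)·R1: [0, -13/2, -2]
R4 ← R4 + (3)·R1: [0, 13, 4]
R5 ← R5 − (5/2)·R1: [0, -13, -4]
R3 ← R3 + (1/2)·R2: [0, 0, 0]
R4 ← R4 − R2: [0, 0, 0]
R5 ← R5 + R2: [0, 0, 0]
2 nonzero rows, so rank(C) = 2.
C has 3 columns; by rank–nullity, nullity = 3 − 2 = 1.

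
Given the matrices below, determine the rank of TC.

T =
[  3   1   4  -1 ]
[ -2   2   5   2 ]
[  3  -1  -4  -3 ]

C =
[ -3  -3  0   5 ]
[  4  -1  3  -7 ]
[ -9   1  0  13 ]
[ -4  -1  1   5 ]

3

First compute TC:
[[-37,  -5,   2,  55],
 [-39,   7,   8,  51],
 [ 35,  -9,  -6, -45]]
Now row reduce the product.
R2 ← R2 − (39/37)·R1: [0, 454/37, 218/37, -258/37]
R3 ← R3 + (35/37)·R1: [0, -508/37, -152/37, 260/37]
R3 ← R3 + (254/227)·R2: [0, 0, 564/227, -176/227]
3 nonzero rows, so rank(TC) = 3.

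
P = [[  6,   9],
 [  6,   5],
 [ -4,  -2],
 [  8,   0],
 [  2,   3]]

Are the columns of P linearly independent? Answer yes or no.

Row reduce P to echelon form.
R2 ← R2 − R1: [0, -4]
R3 ← R3 + (2/3)·R1: [0, 4]
R4 ← R4 − (4/3)·R1: [0, -12]
R5 ← R5 − (1/3)·R1: [0, 0]
R3 ← R3 + R2: [0, 0]
R4 ← R4 − (3)·R2: [0, 0]
2 pivots among 2 columns.
Every column is a pivot column, so the columns are linearly independent.

yes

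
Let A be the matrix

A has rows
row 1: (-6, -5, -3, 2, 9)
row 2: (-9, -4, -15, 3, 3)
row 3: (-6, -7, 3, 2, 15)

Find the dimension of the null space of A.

Row reduce to echelon form.
R2 ← R2 − (3/2)·R1: [0, 7/2, -21/2, 0, -21/2]
R3 ← R3 − R1: [0, -2, 6, 0, 6]
R3 ← R3 + (4/7)·R2: [0, 0, 0, 0, 0]
2 nonzero rows, so rank(A) = 2.
A has 5 columns; by rank–nullity, nullity = 5 − 2 = 3.

3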